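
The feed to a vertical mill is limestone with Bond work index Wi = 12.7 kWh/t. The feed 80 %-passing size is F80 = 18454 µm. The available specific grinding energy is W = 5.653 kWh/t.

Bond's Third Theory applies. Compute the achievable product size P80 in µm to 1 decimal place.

W = 10·Wi·[P80^(−½) − F80^(−½)]
⇒ 1/√P80 = W/(10·Wi) + 1/√F80
  = 5.6530/(10·12.7) + 1/√18454 = 0.044512 + 0.007361 = 0.051873
P80 = (1/0.051873)² = 19.2778² = 371.63 µm

P80 = 371.6 µm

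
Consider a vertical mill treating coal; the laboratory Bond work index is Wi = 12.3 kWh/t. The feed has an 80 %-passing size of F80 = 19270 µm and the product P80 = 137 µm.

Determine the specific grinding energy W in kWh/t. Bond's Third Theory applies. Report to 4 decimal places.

Bond:  W = 10 Wi (1/√P − 1/√F)
1/√137 = 0.085436;  1/√19270 = 0.007204
W = 10·12.3·(0.085436 − 0.007204) = 9.6225 kWh/t

W = 9.6225 kWh/t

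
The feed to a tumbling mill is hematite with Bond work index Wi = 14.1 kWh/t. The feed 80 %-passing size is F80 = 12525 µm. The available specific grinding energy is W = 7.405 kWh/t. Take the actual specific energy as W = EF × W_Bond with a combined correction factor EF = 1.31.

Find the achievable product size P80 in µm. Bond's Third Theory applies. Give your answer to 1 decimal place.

P80 = 416.1 µm

W = 10 Wi (1/√P80 − 1/√F80)  [Bond]
W_Bond = W / EF = 7.405 / 1.31 = 5.6527 kWh/t
⇒ 1/√P80 = W_Bond/(10·Wi) + 1/√F80
  = 5.6527/(10·14.1) + 1/√12525 = 0.040090 + 0.008935 = 0.049025
P80 = (1/0.049025)² = 20.3977² = 416.06 µm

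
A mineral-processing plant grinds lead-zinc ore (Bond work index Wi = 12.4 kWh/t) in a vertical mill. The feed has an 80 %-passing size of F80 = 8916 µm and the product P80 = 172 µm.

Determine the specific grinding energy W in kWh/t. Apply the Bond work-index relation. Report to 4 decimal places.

W = 8.1417 kWh/t

W = 10·Wi·[P80^(−½) − F80^(−½)]
1/√172 = 0.076249;  1/√8916 = 0.010590
W = 10·12.4·(0.076249 − 0.010590) = 8.1417 kWh/t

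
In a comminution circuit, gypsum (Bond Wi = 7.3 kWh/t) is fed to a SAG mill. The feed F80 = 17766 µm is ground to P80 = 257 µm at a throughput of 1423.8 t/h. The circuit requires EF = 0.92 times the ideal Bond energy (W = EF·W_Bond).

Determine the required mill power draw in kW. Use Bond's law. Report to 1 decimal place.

P = 5247.4 kW

W = 10 Wi (P80^-0.5 − F80^-0.5)
W = 10·7.3·(1/√257 − 1/√17766) = 10·7.3·(0.054876) = 4.0059 kWh/t
Corrected W = EF·W_Bond = 0.92·4.0059 = 3.6855 kWh/t
Mill draw = 3.6855 × 1423.8 = 5247.4 kW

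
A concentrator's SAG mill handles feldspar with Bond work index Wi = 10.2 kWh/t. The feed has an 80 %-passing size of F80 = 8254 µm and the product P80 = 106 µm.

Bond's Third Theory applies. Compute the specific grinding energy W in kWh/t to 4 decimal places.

W = 8.7844 kWh/t

Bond:  W = 10 Wi (1/√P − 1/√F)
1/√106 = 0.097129;  1/√8254 = 0.011007
W = 10·10.2·(0.097129 − 0.011007) = 8.7844 kWh/t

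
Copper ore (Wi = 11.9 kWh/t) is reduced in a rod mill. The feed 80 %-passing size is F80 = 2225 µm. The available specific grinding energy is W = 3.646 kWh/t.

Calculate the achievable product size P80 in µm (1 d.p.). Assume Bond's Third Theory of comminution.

W = 10 Wi / √P80 − 10 Wi / √F80
P80^(−½) = W/(10 Wi) + F80^(−½)
  = 3.6460/(10·11.9) + 1/√2225 = 0.030639 + 0.021200 = 0.051839
P80 = (1/0.051839)² = 19.2906² = 372.13 µm

P80 = 372.1 µm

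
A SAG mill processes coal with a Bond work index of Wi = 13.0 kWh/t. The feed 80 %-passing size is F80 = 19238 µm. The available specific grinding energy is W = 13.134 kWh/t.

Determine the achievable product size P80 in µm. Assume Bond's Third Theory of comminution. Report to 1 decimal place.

P80 = 85.4 µm

Bond: W = 10·Wi·(1/√P80 − 1/√F80)
⇒ 1/√P80 = W/(10·Wi) + 1/√F80
  = 13.1340/(10·13.0) + 1/√19238 = 0.101031 + 0.007210 = 0.108241
P80 = (1/0.108241)² = 9.2387² = 85.35 µm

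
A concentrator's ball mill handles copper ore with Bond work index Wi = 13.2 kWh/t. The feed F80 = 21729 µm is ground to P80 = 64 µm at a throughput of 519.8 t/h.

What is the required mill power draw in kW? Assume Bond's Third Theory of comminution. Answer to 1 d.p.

W = 10 Wi (P80^-0.5 − F80^-0.5)
W = 10·13.2·(1/√64 − 1/√21729) = 10·13.2·(0.118216) = 15.6045 kWh/t
P_mill = W·ṁ = 15.6045·519.8 = 8111.2 kW

P = 8111.2 kW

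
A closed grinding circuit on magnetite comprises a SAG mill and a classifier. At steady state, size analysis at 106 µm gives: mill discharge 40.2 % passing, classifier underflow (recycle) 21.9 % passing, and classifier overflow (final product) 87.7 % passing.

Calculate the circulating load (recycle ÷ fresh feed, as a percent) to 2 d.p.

Classifier node, passing 106 µm:
(1+r)·d = r·u + o ⇒ r = (o−d)/(d−u)
r = (87.7 − 40.2)/(40.2 − 21.9) = 47.5/18.3 = 2.5956
CL = 100·r = 259.56 %

CL = 259.56 %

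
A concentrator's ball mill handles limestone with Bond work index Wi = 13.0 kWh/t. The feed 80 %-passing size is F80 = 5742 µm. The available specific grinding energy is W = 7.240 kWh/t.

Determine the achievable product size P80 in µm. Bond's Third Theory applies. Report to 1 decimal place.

W = 10·Wi·[P80^(−½) − F80^(−½)]
P80^-0.5 = F80^-0.5 + W/(10 Wi)
  = 7.2400/(10·13.0) + 1/√5742 = 0.055692 + 0.013197 = 0.068889
P80 = (1/0.068889)² = 14.5161² = 210.72 µm

P80 = 210.7 µm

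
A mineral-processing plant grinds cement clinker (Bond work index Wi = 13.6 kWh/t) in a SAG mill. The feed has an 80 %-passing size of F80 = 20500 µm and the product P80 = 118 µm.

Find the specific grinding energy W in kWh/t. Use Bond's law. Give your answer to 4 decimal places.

W = 10 Wi (P80^-0.5 − F80^-0.5)
1/√118 = 0.092057;  1/√20500 = 0.006984
W = 10·13.6·(0.092057 − 0.006984) = 11.5699 kWh/t

W = 11.5699 kWh/t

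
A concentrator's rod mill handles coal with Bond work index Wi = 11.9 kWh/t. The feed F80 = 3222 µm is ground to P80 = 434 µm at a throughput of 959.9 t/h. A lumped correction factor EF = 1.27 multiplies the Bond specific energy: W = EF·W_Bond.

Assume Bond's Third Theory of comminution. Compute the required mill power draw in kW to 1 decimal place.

Bond: W = 10·Wi·(1/√P80 − 1/√F80)
W = 10·11.9·(1/√434 − 1/√3222) = 10·11.9·(0.030384) = 3.6157 kWh/t
With EF = 1.27: W = 3.6157·1.27 = 4.5920 kWh/t
Mill draw = 4.5920 × 959.9 = 4407.8 kW

P = 4407.8 kW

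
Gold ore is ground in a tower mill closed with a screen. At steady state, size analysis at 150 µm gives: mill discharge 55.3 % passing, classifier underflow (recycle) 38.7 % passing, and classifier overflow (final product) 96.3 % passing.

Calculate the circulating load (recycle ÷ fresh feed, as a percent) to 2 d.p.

CL = 246.99 %

Mass balance on the −150 µm fraction:
(1+r)d = ru + o → r = (o−d)/(d−u)
r = (96.3 − 55.3)/(55.3 − 38.7) = 41.0/16.6 = 2.4699
CL = 100·r = 246.99 %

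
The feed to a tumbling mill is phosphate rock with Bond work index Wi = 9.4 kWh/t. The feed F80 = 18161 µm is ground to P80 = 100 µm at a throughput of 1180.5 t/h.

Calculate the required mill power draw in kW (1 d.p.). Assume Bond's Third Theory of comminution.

P = 10273.3 kW

Bond:  W = 10 Wi (1/√P − 1/√F)
W = 10·9.4·(1/√100 − 1/√18161) = 10·9.4·(0.092580) = 8.7025 kWh/t
Power = W × throughput = 8.7025 kWh/t × 1180.5 t/h = 10273.3 kW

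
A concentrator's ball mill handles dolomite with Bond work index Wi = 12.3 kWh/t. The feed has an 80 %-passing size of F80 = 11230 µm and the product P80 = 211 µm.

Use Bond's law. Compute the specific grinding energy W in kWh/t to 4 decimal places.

W = 7.3070 kWh/t

W = 10·Wi·(P80^(-½) − F80^(-½))
1/√211 = 0.068843;  1/√11230 = 0.009436
W = 10·12.3·(0.068843 − 0.009436) = 7.3070 kWh/t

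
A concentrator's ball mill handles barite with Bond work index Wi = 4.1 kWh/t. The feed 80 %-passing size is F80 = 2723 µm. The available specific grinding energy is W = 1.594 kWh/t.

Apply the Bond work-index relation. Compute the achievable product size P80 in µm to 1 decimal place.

P80 = 296.8 µm

W_Bond = 10·Wi·(1/√P₈₀ − 1/√F₈₀)
P80^(−½) = W/(10 Wi) + F80^(−½)
  = 1.5940/(10·4.1) + 1/√2723 = 0.038878 + 0.019164 = 0.058042
P80 = (1/0.058042)² = 17.2290² = 296.84 µm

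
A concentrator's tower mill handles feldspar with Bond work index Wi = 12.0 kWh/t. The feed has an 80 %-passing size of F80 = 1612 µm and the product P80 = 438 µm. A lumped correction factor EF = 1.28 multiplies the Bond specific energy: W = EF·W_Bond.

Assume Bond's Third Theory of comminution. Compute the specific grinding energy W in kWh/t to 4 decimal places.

W = 3.5136 kWh/t

W_Bond = 10·Wi·(1/√P₈₀ − 1/√F₈₀)
1/√438 = 0.047782;  1/√1612 = 0.024907
W = 10·12.0·(0.047782 − 0.024907) = 2.7450 kWh/t
With EF = 1.28: W = 2.7450·1.28 = 3.5136 kWh/t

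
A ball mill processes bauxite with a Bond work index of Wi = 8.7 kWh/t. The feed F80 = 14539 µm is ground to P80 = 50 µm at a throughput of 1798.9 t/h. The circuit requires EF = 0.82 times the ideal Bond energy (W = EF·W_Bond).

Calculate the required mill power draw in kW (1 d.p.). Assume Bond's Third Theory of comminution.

Bond:  W = 10 Wi (1/√P − 1/√F)
W = 10·8.7·(1/√50 − 1/√14539) = 10·8.7·(0.133128) = 11.5821 kWh/t
Corrected W = EF·W_Bond = 0.82·11.5821 = 9.4973 kWh/t
P_mill = W·ṁ = 9.4973·1798.9 = 17084.8 kW

P = 17084.8 kW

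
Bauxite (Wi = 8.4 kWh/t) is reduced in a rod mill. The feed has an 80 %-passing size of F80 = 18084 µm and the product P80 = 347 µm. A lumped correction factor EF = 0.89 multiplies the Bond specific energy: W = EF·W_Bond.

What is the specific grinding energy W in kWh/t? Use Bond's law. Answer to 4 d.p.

Bond: W = 10·Wi·(1/√P80 − 1/√F80)
1/√347 = 0.053683;  1/√18084 = 0.007436
W = 10·8.4·(0.053683 − 0.007436) = 3.8847 kWh/t
Corrected W = EF·W_Bond = 0.89·3.8847 = 3.4574 kWh/t

W = 3.4574 kWh/t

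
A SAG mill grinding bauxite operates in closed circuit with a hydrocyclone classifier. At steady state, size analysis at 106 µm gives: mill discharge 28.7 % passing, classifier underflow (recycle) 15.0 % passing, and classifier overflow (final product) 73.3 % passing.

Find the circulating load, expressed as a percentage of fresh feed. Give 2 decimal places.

CL = 325.55 %

Let r = R/F. Size balance at 106 µm:
(1+r)d = ru + o → r = (o−d)/(d−u)
r = (73.3 − 28.7)/(28.7 − 15.0) = 44.6/13.7 = 3.2555
CL = 100·r = 325.55 %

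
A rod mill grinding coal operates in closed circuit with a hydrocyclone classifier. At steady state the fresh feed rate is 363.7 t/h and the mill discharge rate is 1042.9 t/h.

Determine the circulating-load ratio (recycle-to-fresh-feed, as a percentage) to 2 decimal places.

M = F + R at steady state, so:
R = M − F = 1042.9 − 363.7 = 679.2 t/h
CL = 100·R/F = 100·679.2/363.7 = 186.75 %

CL = 186.75 %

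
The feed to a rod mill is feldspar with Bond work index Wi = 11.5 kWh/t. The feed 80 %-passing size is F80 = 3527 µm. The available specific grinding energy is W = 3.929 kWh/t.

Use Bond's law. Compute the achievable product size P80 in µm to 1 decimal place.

W = 10 Wi (P80^-0.5 − F80^-0.5)
1/√P80 = 1/√F80 + W/(10·Wi)
  = 3.9290/(10·11.5) + 1/√3527 = 0.034165 + 0.016838 = 0.051003
P80 = (1/0.051003)² = 19.6065² = 384.42 µm

P80 = 384.4 µm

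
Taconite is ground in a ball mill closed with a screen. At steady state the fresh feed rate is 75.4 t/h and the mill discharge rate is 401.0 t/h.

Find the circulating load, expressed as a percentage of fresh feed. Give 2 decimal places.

Discharge = new feed + return, hence
R = M − F = 401.0 − 75.4 = 325.6 t/h
CL = 100·R/F = 100·325.6/75.4 = 431.83 %

CL = 431.83 %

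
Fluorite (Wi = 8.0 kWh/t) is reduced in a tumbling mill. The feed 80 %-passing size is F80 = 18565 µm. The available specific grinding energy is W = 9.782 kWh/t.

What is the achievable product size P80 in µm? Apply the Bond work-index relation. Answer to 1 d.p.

P80 = 59.5 µm

W = 10·Wi·[P80^(−½) − F80^(−½)]
⇒ 1/√P80 = W/(10 Wi) + 1/√F80
  = 9.7820/(10·8.0) + 1/√18565 = 0.122275 + 0.007339 = 0.129614
P80 = (1/0.129614)² = 7.7152² = 59.52 µm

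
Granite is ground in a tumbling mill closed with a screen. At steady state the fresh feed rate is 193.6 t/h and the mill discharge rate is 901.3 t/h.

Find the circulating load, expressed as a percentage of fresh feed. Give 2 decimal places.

CL = 365.55 %

Steady state: M = F + R.
R = M − F = 901.3 − 193.6 = 707.7 t/h
CL = 100·R/F = 100·707.7/193.6 = 365.55 %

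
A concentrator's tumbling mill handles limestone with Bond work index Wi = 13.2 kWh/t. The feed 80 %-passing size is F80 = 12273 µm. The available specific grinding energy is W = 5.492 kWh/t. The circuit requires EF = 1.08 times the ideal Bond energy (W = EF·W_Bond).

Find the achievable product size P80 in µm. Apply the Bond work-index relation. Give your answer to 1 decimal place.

W = 10·Wi·[P80^(−½) − F80^(−½)]
W_Bond = W / EF = 5.492 / 1.08 = 5.0852 kWh/t
P80^-0.5 = F80^-0.5 + W_Bond/(10 Wi)
  = 5.0852/(10·13.2) + 1/√12273 = 0.038524 + 0.009027 = 0.047551
P80 = (1/0.047551)² = 21.0302² = 442.27 µm

P80 = 442.3 µm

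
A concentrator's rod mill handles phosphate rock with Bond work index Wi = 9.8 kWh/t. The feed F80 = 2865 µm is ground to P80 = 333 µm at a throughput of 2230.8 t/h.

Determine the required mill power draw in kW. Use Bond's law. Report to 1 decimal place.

P = 7895.9 kW

Bond:  W = 10 Wi (1/√P − 1/√F)
W = 10·9.8·(1/√333 − 1/√2865) = 10·9.8·(0.036117) = 3.5395 kWh/t
Power = W × throughput = 3.5395 kWh/t × 2230.8 t/h = 7895.9 kW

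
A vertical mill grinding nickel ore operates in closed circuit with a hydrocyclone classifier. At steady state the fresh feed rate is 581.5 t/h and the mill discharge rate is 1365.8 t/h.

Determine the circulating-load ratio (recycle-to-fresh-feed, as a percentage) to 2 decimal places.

CL = 134.88 %

Discharge = new feed + return, hence
R = M − F = 1365.8 − 581.5 = 784.3 t/h
CL = 100·R/F = 100·784.3/581.5 = 134.88 %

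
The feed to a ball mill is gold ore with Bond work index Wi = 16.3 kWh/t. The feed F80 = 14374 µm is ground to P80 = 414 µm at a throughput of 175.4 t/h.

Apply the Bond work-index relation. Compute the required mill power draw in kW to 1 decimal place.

P = 1166.7 kW

Bond: W = 10·Wi·(1/√P80 − 1/√F80)
W = 10·16.3·(1/√414 − 1/√14374) = 10·16.3·(0.040806) = 6.6515 kWh/t
Power = W × throughput = 6.6515 kWh/t × 175.4 t/h = 1166.7 kW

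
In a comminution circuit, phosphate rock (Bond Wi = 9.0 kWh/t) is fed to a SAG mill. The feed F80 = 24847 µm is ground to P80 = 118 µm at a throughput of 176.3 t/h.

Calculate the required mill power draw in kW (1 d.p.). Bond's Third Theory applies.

W = 10 Wi / √P80 − 10 Wi / √F80
W = 10·9.0·(1/√118 − 1/√24847) = 10·9.0·(0.085713) = 7.7142 kWh/t
P = W·T = 7.7142·176.3 = 1360.0 kW

P = 1360.0 kW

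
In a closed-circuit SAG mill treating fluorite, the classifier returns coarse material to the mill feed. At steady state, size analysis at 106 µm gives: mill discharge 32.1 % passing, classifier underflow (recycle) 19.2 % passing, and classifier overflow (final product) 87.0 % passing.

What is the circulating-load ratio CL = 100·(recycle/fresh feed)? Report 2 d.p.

Mass balance on the −106 µm fraction:
r = (o − d)/(d − u)
r = (87.0 − 32.1)/(32.1 − 19.2) = 54.9/12.9 = 4.2558
CL = 100·r = 425.58 %

CL = 425.58 %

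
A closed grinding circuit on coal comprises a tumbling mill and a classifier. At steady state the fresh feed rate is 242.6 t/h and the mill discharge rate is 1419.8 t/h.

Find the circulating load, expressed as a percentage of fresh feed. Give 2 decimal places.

Discharge = new feed + return, hence
R = M − F = 1419.8 − 242.6 = 1177.2 t/h
CL = 100·R/F = 100·1177.2/242.6 = 485.24 %

CL = 485.24 %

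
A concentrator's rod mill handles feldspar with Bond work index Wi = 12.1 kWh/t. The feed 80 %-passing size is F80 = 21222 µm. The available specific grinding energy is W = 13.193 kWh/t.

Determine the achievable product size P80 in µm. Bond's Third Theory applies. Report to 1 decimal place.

W = 10·Wi·(P80^(-½) − F80^(-½))
P80^-0.5 = F80^-0.5 + W/(10 Wi)
  = 13.1930/(10·12.1) + 1/√21222 = 0.109033 + 0.006864 = 0.115898
P80 = (1/0.115898)² = 8.6283² = 74.45 µm

P80 = 74.4 µm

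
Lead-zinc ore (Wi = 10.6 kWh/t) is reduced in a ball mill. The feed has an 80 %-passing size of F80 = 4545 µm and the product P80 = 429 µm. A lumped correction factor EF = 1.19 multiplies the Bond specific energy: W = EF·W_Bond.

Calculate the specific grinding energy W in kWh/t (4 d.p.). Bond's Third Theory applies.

W_Bond = 10·Wi·(1/√P₈₀ − 1/√F₈₀)
1/√429 = 0.048280;  1/√4545 = 0.014833
W = 10·10.6·(0.048280 − 0.014833) = 3.5454 kWh/t
With EF = 1.19: W = 3.5454·1.19 = 4.2190 kWh/t

W = 4.2190 kWh/t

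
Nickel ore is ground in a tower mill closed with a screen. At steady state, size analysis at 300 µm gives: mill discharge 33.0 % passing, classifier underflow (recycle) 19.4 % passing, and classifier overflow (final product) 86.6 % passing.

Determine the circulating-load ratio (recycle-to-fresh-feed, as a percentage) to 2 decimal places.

CL = 394.12 %

Two-product formula at 300 µm:
Fd + Rd = Ru + Fo ⇒ R/F = (o−d)/(d−u)
r = (86.6 − 33.0)/(33.0 − 19.4) = 53.6/13.6 = 3.9412
CL = 100·r = 394.12 %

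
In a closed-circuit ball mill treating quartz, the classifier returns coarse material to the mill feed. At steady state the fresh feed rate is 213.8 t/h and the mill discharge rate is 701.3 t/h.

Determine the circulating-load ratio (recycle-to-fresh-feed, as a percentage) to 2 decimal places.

CL = 228.02 %

Mill node: discharge = fresh + recycle.
R = M − F = 701.3 − 213.8 = 487.5 t/h
CL = 100·R/F = 100·487.5/213.8 = 228.02 %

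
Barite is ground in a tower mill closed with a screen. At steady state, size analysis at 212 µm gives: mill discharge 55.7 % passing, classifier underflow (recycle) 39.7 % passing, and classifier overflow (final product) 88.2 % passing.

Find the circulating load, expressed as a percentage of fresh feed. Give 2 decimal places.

Classifier node, passing 212 µm:
r = (o − d)/(d − u)
r = (88.2 − 55.7)/(55.7 − 39.7) = 32.5/16.0 = 2.0312
CL = 100·r = 203.12 %

CL = 203.12 %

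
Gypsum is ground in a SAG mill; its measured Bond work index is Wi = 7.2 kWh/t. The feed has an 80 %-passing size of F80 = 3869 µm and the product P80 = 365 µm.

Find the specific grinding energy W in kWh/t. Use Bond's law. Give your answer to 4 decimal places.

W = 2.6111 kWh/t

W = 10 Wi (P80^-0.5 − F80^-0.5)
1/√365 = 0.052342;  1/√3869 = 0.016077
W = 10·7.2·(0.052342 − 0.016077) = 2.6111 kWh/t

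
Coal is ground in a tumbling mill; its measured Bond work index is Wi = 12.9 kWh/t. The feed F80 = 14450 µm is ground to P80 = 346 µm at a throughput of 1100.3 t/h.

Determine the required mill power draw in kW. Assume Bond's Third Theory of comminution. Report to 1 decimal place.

P = 6449.9 kW

W = 10·Wi·(P80^(-½) − F80^(-½))
W = 10·12.9·(1/√346 − 1/√14450) = 10·12.9·(0.045441) = 5.8619 kWh/t
P = W·T = 5.8619·1100.3 = 6449.9 kW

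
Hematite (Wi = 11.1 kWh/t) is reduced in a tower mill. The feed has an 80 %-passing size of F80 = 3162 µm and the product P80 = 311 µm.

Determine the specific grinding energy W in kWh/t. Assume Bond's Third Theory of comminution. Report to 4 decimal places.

W = 10 Wi (P80^-0.5 − F80^-0.5)
1/√311 = 0.056705;  1/√3162 = 0.017784
W = 10·11.1·(0.056705 − 0.017784) = 4.3203 kWh/t

W = 4.3203 kWh/t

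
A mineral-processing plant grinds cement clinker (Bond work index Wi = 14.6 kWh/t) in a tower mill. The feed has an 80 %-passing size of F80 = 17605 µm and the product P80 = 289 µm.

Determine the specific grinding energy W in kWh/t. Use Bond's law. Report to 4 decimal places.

W = 7.4879 kWh/t

Bond:  W = 10 Wi (1/√P − 1/√F)
1/√289 = 0.058824;  1/√17605 = 0.007537
W = 10·14.6·(0.058824 − 0.007537) = 7.4879 kWh/t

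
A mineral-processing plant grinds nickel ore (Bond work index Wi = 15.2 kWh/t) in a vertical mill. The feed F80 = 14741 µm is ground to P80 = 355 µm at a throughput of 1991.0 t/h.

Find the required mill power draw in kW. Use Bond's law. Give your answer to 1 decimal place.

P = 13569.4 kW

Bond:  W = 10 Wi (1/√P − 1/√F)
W = 10·15.2·(1/√355 − 1/√14741) = 10·15.2·(0.044838) = 6.8154 kWh/t
P_mill = W·ṁ = 6.8154·1991.0 = 13569.4 kW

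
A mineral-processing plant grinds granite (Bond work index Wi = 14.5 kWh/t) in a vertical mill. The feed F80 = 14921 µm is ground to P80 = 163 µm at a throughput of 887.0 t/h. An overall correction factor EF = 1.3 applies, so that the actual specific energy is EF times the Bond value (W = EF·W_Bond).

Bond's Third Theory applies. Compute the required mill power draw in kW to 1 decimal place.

P = 11727.3 kW

Bond:  W = 10 Wi (1/√P − 1/√F)
W = 10·14.5·(1/√163 − 1/√14921) = 10·14.5·(0.070139) = 10.1702 kWh/t
Corrected W = EF·W_Bond = 1.3·10.1702 = 13.2213 kWh/t
P = W·T = 13.2213·887.0 = 11727.3 kW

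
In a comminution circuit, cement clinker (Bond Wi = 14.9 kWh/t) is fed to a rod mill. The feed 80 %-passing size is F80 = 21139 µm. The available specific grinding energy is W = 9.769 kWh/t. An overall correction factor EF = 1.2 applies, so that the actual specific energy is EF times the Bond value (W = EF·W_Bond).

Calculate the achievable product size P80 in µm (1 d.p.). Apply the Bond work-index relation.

Bond: W = 10·Wi·(1/√P80 − 1/√F80)
W_Bond = W / EF = 9.769 / 1.2 = 8.1408 kWh/t
P80^-0.5 = F80^-0.5 + W_Bond/(10 Wi)
  = 8.1408/(10·14.9) + 1/√21139 = 0.054636 + 0.006878 = 0.061514
P80 = (1/0.061514)² = 16.2564² = 264.27 µm

P80 = 264.3 µm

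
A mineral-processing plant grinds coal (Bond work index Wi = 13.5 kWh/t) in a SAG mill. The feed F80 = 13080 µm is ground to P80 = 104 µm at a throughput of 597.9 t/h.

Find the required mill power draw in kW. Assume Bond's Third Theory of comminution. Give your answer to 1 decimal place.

Bond: W = 10·Wi·(1/√P80 − 1/√F80)
W = 10·13.5·(1/√104 − 1/√13080) = 10·13.5·(0.089314) = 12.0574 kWh/t
P = W·T = 12.0574·597.9 = 7209.1 kW

P = 7209.1 kW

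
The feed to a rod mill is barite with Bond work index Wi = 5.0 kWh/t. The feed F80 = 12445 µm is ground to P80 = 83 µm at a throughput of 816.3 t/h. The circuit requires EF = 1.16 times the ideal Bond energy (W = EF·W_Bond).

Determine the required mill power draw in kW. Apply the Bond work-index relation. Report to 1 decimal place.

P = 4772.4 kW

W_Bond = 10·Wi·(1/√P₈₀ − 1/√F₈₀)
W = 10·5.0·(1/√83 − 1/√12445) = 10·5.0·(0.100800) = 5.0400 kWh/t
Apply correction: 5.0400 × 1.16 = 5.8464 kWh/t
Mill draw = 5.8464 × 816.3 = 4772.4 kW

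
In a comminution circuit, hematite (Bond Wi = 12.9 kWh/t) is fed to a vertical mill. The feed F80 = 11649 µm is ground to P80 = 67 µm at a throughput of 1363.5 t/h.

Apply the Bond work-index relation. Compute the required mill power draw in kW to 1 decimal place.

P = 19858.9 kW

W = 10·Wi·(P80^(-½) − F80^(-½))
W = 10·12.9·(1/√67 − 1/√11649) = 10·12.9·(0.112904) = 14.5646 kWh/t
Mill draw = 14.5646 × 1363.5 = 19858.9 kW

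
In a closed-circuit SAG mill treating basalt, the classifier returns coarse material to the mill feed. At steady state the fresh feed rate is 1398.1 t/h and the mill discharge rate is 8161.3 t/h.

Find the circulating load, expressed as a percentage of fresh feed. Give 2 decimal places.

M = F + R at steady state, so:
R = M − F = 8161.3 − 1398.1 = 6763.2 t/h
CL = 100·R/F = 100·6763.2/1398.1 = 483.74 %

CL = 483.74 %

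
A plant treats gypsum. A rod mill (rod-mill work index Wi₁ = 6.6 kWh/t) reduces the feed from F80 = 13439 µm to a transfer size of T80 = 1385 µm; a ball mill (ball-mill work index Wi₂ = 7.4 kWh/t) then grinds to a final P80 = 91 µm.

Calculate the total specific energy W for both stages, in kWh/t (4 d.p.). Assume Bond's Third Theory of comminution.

W = 6.9730 kWh/t

W = 10·Wi·[P80^(−½) − F80^(−½)]
Stage 1 (13439→1385 µm, Wi₁=6.6): W₁ = 10·6.6·(0.026870 − 0.008626) = 1.2041 kWh/t
Stage 2 (1385→91 µm, Wi₂=7.4): W₂ = 10·7.4·(0.104828 − 0.026870) = 5.7689 kWh/t
W = W₁ + W₂ = 1.2041 + 5.7689 = 6.9730 kWh/t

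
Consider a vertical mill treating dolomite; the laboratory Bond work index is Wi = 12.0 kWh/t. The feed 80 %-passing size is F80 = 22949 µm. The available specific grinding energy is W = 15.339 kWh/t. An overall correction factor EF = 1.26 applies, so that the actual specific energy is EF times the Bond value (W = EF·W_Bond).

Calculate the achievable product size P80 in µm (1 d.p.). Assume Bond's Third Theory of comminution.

Bond: W = 10·Wi·(1/√P80 − 1/√F80)
W_Bond = W / EF = 15.339 / 1.26 = 12.1738 kWh/t
⇒ 1/√P80 = W_Bond/(10·Wi) + 1/√F80
  = 12.1738/(10·12.0) + 1/√22949 = 0.101448 + 0.006601 = 0.108050
P80 = (1/0.108050)² = 9.2550² = 85.66 µm

P80 = 85.7 µm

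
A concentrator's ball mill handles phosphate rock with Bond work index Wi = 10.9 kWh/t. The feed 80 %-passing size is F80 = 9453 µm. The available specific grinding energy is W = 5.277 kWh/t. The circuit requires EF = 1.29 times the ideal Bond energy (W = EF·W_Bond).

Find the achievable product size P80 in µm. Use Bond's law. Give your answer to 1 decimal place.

W = 10 Wi (1/√P80 − 1/√F80)  [Bond]
W_Bond = W / EF = 5.277 / 1.29 = 4.0907 kWh/t
P80^-0.5 = F80^-0.5 + W_Bond/(10 Wi)
  = 4.0907/(10·10.9) + 1/√9453 = 0.037529 + 0.010285 = 0.047815
P80 = (1/0.047815)² = 20.9141² = 437.40 µm

P80 = 437.4 µm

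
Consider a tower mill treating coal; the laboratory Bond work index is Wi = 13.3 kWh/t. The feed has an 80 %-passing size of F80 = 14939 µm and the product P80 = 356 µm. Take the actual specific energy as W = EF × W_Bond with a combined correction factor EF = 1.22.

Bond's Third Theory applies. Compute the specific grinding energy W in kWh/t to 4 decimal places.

W = 7.2722 kWh/t

W = 10·Wi·(P80^(-½) − F80^(-½))
1/√356 = 0.053000;  1/√14939 = 0.008182
W = 10·13.3·(0.053000 − 0.008182) = 5.9608 kWh/t
With EF = 1.22: W = 5.9608·1.22 = 7.2722 kWh/t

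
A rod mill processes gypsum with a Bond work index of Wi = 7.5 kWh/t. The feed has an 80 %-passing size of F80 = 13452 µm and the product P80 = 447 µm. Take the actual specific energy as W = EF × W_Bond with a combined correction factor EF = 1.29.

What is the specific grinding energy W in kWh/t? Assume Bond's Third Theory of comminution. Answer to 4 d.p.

W = 10·Wi·(P80^(-½) − F80^(-½))
1/√447 = 0.047298;  1/√13452 = 0.008622
W = 10·7.5·(0.047298 − 0.008622) = 2.9007 kWh/t
With EF = 1.29: W = 2.9007·1.29 = 3.7419 kWh/t

W = 3.7419 kWh/t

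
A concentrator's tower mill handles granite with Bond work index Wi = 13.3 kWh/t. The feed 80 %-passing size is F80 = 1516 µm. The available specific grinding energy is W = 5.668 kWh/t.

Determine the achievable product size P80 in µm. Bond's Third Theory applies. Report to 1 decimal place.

P80 = 214.4 µm

Bond:  W = 10 Wi (1/√P − 1/√F)
⇒ 1/√P80 = W/(10·Wi) + 1/√F80
  = 5.6680/(10·13.3) + 1/√1516 = 0.042617 + 0.025683 = 0.068300
P80 = (1/0.068300)² = 14.6413² = 214.37 µm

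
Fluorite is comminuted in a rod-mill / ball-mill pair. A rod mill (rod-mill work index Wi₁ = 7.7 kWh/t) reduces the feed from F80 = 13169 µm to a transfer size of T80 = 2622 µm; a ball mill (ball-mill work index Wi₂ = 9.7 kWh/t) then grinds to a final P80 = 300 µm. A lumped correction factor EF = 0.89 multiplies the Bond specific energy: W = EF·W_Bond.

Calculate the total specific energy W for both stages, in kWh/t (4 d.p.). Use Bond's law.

W = 4.0395 kWh/t

Bond:  W = 10 Wi (1/√P − 1/√F)
Stage 1 (13169→2622 µm, Wi₁=7.7): W₁ = 10·7.7·(0.019529 − 0.008714) = 0.8328 kWh/t
Stage 2 (2622→300 µm, Wi₂=9.7): W₂ = 10·9.7·(0.057735 − 0.019529) = 3.7060 kWh/t
W = W₁ + W₂ = 0.8328 + 3.7060 = 4.5387 kWh/t
Corrected W = EF·W_Bond = 0.89·4.5387 = 4.0395 kWh/t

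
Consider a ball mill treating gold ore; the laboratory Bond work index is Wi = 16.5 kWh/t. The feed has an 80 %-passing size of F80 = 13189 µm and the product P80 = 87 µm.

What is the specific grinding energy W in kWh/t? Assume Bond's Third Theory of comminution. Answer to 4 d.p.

W = 16.2531 kWh/t

W = 10·Wi·[P80^(−½) − F80^(−½)]
1/√87 = 0.107211;  1/√13189 = 0.008708
W = 10·16.5·(0.107211 − 0.008708) = 16.2531 kWh/t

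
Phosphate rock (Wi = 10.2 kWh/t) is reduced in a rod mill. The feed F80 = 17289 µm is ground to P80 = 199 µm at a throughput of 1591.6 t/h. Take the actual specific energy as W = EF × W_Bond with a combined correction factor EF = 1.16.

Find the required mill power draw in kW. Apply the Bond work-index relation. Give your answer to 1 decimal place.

W = 10·Wi·[P80^(−½) − F80^(−½)]
W = 10·10.2·(1/√199 − 1/√17289) = 10·10.2·(0.063283) = 6.4548 kWh/t
Apply correction: 6.4548 × 1.16 = 7.4876 kWh/t
Mill draw = 7.4876 × 1591.6 = 11917.3 kW

P = 11917.3 kW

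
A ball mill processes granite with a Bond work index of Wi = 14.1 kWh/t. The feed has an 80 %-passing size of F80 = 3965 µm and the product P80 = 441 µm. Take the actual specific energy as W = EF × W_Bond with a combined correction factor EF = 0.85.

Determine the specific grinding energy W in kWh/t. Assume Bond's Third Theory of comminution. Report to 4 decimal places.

W = 3.8038 kWh/t

W = 10 Wi / √P80 − 10 Wi / √F80
1/√441 = 0.047619;  1/√3965 = 0.015881
W = 10·14.1·(0.047619 − 0.015881) = 4.4751 kWh/t
Corrected W = EF·W_Bond = 0.85·4.4751 = 3.8038 kWh/t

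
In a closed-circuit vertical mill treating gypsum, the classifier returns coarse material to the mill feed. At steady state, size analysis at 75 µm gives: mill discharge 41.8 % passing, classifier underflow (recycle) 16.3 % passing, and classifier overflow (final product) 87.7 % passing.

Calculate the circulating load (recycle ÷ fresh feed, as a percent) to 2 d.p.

CL = 180.00 %

Classifier node, passing 75 µm:
r = (o − d)/(d − u)
r = (87.7 − 41.8)/(41.8 − 16.3) = 45.9/25.5 = 1.8000
CL = 100·r = 180.00 %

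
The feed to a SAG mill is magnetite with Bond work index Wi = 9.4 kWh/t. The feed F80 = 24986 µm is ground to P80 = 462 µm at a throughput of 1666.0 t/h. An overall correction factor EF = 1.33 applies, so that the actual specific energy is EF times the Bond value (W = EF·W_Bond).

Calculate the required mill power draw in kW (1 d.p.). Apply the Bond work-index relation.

W = 10·Wi·(P80^(-½) − F80^(-½))
W = 10·9.4·(1/√462 − 1/√24986) = 10·9.4·(0.040198) = 3.7786 kWh/t
W_actual = 1.33 × 3.7786 = 5.0255 kWh/t
P_mill = W·ṁ = 5.0255·1666.0 = 8372.5 kW

P = 8372.5 kW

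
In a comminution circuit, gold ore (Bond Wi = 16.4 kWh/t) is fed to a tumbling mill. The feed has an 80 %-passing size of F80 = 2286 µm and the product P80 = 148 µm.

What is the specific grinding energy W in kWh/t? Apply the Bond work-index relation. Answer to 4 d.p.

W = 10 Wi (1/√P80 − 1/√F80)  [Bond]
1/√148 = 0.082199;  1/√2286 = 0.020915
W = 10·16.4·(0.082199 − 0.020915) = 10.0506 kWh/t

W = 10.0506 kWh/t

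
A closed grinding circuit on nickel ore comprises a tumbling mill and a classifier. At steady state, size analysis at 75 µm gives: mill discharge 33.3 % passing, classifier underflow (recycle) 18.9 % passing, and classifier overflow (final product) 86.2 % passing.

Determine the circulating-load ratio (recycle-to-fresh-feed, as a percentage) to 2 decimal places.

CL = 367.36 %

Classifier node, passing 75 µm:
(1+r)d = ru + o → r = (o−d)/(d−u)
r = (86.2 − 33.3)/(33.3 − 18.9) = 52.9/14.4 = 3.6736
CL = 100·r = 367.36 %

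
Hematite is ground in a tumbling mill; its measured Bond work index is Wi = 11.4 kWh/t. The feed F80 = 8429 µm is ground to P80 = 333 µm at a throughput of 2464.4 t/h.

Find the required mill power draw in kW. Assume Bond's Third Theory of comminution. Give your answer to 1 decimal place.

P = 12335.5 kW

W_Bond = 10·Wi·(1/√P₈₀ − 1/√F₈₀)
W = 10·11.4·(1/√333 − 1/√8429) = 10·11.4·(0.043908) = 5.0055 kWh/t
P = W·T = 5.0055·2464.4 = 12335.5 kW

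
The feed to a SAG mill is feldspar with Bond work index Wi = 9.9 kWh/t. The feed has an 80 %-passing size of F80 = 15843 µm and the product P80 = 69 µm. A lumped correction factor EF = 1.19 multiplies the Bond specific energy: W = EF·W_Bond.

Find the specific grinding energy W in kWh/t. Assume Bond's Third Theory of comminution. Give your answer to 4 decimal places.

W_Bond = 10·Wi·(1/√P₈₀ − 1/√F₈₀)
1/√69 = 0.120386;  1/√15843 = 0.007945
W = 10·9.9·(0.120386 − 0.007945) = 11.1317 kWh/t
W_actual = 1.19 × 11.1317 = 13.2467 kWh/t

W = 13.2467 kWh/t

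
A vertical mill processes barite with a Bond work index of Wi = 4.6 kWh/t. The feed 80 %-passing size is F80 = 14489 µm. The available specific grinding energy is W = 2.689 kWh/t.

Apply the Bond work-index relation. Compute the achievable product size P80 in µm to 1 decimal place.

P80 = 224.3 µm

W = 10·Wi·(P80^(-½) − F80^(-½))
P80^(−½) = W/(10 Wi) + F80^(−½)
  = 2.6890/(10·4.6) + 1/√14489 = 0.058457 + 0.008308 = 0.066764
P80 = (1/0.066764)² = 14.9781² = 224.34 µm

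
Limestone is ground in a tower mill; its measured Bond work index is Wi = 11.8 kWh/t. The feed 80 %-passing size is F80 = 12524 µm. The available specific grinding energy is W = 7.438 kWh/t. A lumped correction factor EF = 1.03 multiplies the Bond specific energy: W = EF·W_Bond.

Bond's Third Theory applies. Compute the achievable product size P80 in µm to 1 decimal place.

P80 = 203.3 µm

W = 10 Wi / √P80 − 10 Wi / √F80
W_Bond = W / EF = 7.438 / 1.03 = 7.2214 kWh/t
⇒ 1/√P80 = W_Bond/(10·Wi) + 1/√F80
  = 7.2214/(10·11.8) + 1/√12524 = 0.061198 + 0.008936 = 0.070134
P80 = (1/0.070134)² = 14.2585² = 203.30 µm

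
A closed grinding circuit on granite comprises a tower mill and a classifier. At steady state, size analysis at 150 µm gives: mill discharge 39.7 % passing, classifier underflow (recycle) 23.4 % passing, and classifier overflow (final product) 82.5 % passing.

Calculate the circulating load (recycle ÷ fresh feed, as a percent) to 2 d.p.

CL = 262.58 %

Let r = R/F. Size balance at 150 µm:
r = (o − d)/(d − u)
r = (82.5 − 39.7)/(39.7 − 23.4) = 42.8/16.3 = 2.6258
CL = 100·r = 262.58 %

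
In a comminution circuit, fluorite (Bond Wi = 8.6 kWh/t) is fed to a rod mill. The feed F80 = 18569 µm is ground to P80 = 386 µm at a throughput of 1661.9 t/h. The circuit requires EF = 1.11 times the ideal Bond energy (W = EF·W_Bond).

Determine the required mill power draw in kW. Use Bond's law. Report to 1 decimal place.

P = 6910.6 kW

Bond: W = 10·Wi·(1/√P80 − 1/√F80)
W = 10·8.6·(1/√386 − 1/√18569) = 10·8.6·(0.043560) = 3.7462 kWh/t
W_actual = 1.11 × 3.7462 = 4.1583 kWh/t
P_mill = W·ṁ = 4.1583·1661.9 = 6910.6 kW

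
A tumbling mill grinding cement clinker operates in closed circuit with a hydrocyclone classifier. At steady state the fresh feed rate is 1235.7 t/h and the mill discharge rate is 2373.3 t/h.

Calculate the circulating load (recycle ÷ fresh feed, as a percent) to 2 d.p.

CL = 92.06 %

Mill node: discharge = fresh + recycle.
R = M − F = 2373.3 − 1235.7 = 1137.6 t/h
CL = 100·R/F = 100·1137.6/1235.7 = 92.06 %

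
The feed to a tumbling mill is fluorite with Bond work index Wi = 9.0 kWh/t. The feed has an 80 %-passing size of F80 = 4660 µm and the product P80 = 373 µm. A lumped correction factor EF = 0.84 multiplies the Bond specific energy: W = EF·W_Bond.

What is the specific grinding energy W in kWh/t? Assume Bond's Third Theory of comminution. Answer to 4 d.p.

W = 10·Wi·(P80^(-½) − F80^(-½))
1/√373 = 0.051778;  1/√4660 = 0.014649
W = 10·9.0·(0.051778 − 0.014649) = 3.3416 kWh/t
Corrected W = EF·W_Bond = 0.84·3.3416 = 2.8070 kWh/t

W = 2.8070 kWh/t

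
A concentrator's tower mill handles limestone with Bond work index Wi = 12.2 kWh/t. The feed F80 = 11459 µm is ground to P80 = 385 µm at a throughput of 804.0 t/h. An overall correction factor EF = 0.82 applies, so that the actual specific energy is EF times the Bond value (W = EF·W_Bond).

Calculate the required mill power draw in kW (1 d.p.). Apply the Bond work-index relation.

P = 3347.8 kW

W = 10 Wi (P80^-0.5 − F80^-0.5)
W = 10·12.2·(1/√385 − 1/√11459) = 10·12.2·(0.041623) = 5.0780 kWh/t
With EF = 0.82: W = 5.0780·0.82 = 4.1640 kWh/t
P = W·T = 4.1640·804.0 = 3347.8 kW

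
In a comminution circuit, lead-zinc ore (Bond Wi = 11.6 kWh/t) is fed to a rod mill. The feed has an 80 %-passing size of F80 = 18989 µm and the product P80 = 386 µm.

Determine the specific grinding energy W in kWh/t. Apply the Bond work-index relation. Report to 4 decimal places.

Bond: W = 10·Wi·(1/√P80 − 1/√F80)
1/√386 = 0.050899;  1/√18989 = 0.007257
W = 10·11.6·(0.050899 − 0.007257) = 5.0624 kWh/t

W = 5.0624 kWh/t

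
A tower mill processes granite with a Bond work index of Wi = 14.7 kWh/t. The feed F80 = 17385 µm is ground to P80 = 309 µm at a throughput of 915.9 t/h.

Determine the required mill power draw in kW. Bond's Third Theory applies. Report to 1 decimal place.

P = 6638.1 kW

W_Bond = 10·Wi·(1/√P₈₀ − 1/√F₈₀)
W = 10·14.7·(1/√309 − 1/√17385) = 10·14.7·(0.049304) = 7.2477 kWh/t
P_mill = W·ṁ = 7.2477·915.9 = 6638.1 kW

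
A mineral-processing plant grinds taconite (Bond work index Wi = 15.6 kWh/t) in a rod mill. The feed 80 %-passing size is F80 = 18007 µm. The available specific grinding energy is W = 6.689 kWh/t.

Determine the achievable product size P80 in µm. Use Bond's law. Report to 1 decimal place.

P80 = 394.8 µm

W = 10 Wi / √P80 − 10 Wi / √F80
⇒ 1/√P80 = W/(10·Wi) + 1/√F80
  = 6.6890/(10·15.6) + 1/√18007 = 0.042878 + 0.007452 = 0.050330
P80 = (1/0.050330)² = 19.8687² = 394.77 µm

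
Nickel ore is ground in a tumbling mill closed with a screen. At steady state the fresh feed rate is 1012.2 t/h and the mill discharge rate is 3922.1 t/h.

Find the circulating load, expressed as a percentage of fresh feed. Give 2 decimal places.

CL = 287.48 %

Mill node: discharge = fresh + recycle.
R = M − F = 3922.1 − 1012.2 = 2909.9 t/h
CL = 100·R/F = 100·2909.9/1012.2 = 287.48 %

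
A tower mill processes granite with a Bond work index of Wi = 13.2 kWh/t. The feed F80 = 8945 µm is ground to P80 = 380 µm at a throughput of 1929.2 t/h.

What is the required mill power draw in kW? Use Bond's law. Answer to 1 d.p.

W = 10·Wi·(P80^(-½) − F80^(-½))
W = 10·13.2·(1/√380 − 1/√8945) = 10·13.2·(0.040726) = 5.3758 kWh/t
Power = W × throughput = 5.3758 kWh/t × 1929.2 t/h = 10371.0 kW

P = 10371.0 kW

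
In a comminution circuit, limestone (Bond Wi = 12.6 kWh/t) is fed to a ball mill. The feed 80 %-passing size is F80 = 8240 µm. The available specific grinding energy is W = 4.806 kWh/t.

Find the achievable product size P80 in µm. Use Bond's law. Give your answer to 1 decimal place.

W_Bond = 10·Wi·(1/√P₈₀ − 1/√F₈₀)
P80^-0.5 = F80^-0.5 + W/(10 Wi)
  = 4.8060/(10·12.6) + 1/√8240 = 0.038143 + 0.011016 = 0.049159
P80 = (1/0.049159)² = 20.3421² = 413.80 µm

P80 = 413.8 µm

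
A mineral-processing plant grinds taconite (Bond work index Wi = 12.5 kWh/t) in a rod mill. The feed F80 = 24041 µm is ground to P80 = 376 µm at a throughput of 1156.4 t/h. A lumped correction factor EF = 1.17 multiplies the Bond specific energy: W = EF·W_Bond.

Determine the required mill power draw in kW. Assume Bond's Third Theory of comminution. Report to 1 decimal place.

W = 10·Wi·(P80^(-½) − F80^(-½))
W = 10·12.5·(1/√376 − 1/√24041) = 10·12.5·(0.045122) = 5.6402 kWh/t
With EF = 1.17: W = 5.6402·1.17 = 6.5990 kWh/t
Mill draw = 6.5990 × 1156.4 = 7631.1 kW

P = 7631.1 kW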